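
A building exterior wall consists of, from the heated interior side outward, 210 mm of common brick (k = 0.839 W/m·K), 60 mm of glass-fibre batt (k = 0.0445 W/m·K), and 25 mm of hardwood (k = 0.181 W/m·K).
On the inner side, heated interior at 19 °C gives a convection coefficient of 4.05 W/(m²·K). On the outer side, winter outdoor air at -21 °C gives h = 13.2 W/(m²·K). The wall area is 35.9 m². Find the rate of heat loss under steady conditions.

Series thermal resistances:
R_inner film = 1/(h_i·A) = 1/(4.05×35.9) = 0.006878 K/W
R_common brick = L/(kA) = 0.21/(0.839×35.9) = 0.006972 K/W
R_glass-fibre batt = L/(kA) = 0.06/(0.0445×35.9) = 0.03756 K/W
R_hardwood = L/(kA) = 0.025/(0.181×35.9) = 0.003847 K/W
R_outer film = 1/(h_o·A) = 1/(13.2×35.9) = 0.00211 K/W
R_total = 0.05737 K/W
Q = ΔT / R_total = 40 / 0.05737

Q ≈ 697 W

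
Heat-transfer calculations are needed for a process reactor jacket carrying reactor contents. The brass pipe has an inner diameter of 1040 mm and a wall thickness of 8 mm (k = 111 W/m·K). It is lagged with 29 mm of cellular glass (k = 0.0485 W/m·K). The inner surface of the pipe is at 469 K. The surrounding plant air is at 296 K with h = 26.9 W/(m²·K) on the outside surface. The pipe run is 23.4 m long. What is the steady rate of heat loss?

Treating each annulus and film as a series resistance:
R_brass pipe wall = ln(528/520)/(2π×111×23.4) = 9.355×10^-7 K/W
R_cellular glass = ln(557/528)/(2π×0.0485×23.4) = 0.007498 K/W
R_outer film = 1/(h_o·2πr_oL) = 1/(26.9×2π×0.557×23.4) = 4.539×10^-4 K/W
R_total = 0.007953 K/W
Q = ΔT/R_total = 173/0.007953

Q ≈ 21800 W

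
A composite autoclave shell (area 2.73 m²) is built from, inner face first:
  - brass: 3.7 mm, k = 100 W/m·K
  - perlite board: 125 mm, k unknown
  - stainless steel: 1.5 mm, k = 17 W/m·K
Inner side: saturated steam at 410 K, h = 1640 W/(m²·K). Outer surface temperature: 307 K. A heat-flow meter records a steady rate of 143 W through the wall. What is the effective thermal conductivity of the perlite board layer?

Using the resistance-network approach (series):
R_inner film = 1/(h_i·A) = 1/(1640×2.73) = 2.234×10^-4 K/W
R_brass = L/(kA) = 0.0037/(100×2.73) = 1.355×10^-5 K/W
R_stainless steel = L/(kA) = 0.0015/(17×2.73) = 3.232×10^-5 K/W
Sum of known resistances R_other = 2.692×10^-4 K/W
Total R = ΔT/Q = 103/143 = 0.7203 K/W
R_perlite board = R_total − R_other = 0.72 K/W
k = L/(R·A) = 0.125/(0.72×2.73)

k ≈ 0.0636 W/(m·K)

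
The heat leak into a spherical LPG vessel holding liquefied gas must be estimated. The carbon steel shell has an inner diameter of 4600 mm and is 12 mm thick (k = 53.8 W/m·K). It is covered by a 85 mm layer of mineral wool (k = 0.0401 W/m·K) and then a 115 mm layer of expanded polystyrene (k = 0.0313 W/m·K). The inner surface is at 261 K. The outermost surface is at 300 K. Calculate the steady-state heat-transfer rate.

Radial (spherical) resistances in series:
R_carbon steel shell = (1/2.3 − 1/2.312)/(4π×53.8) = 3.338×10^-6 K/W
R_mineral wool = (1/2.312 − 1/2.397)/(4π×0.0401) = 0.03044 K/W
R_expanded polystyrene = (1/2.397 − 1/2.512)/(4π×0.0313) = 0.04856 K/W
R_total = 0.079 K/W
Q = ΔT/R_total = 39/0.079

Q ≈ 494 W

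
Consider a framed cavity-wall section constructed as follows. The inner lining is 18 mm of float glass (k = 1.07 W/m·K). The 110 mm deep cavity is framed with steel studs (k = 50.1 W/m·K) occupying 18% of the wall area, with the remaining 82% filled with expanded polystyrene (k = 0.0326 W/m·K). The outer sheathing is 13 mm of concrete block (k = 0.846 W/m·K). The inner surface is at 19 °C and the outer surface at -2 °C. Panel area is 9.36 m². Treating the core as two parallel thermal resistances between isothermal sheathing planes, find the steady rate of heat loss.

Sheathing layers in series; stud and cavity paths in parallel between them.
R_inner = 0.018/(1.07×9.36) = 0.001797 K/W
R_stud  = 0.11/(50.1×0.18×9.36) = 0.001303 K/W
R_cav   = 0.11/(0.0326×0.82×9.36) = 0.4396 K/W
1/R_core = 1/R_stud + 1/R_cav → R_core = 0.001299 K/W
R_outer = 0.013/(0.846×9.36) = 0.001642 K/W
R_total = 0.004738 K/W
Q = ΔT/R_total = 21/0.004738

Q ≈ 4430 W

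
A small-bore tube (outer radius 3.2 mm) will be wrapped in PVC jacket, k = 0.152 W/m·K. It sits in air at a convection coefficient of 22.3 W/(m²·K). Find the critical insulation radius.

r_cr ≈ 6.82 mm

For a cylinder r_cr = k/h = 0.152/22.3
r_cr = 6.82 mm; since the bare radius (3.2 mm) is below r_cr, adding a thin layer of insulation will *increase* heat loss.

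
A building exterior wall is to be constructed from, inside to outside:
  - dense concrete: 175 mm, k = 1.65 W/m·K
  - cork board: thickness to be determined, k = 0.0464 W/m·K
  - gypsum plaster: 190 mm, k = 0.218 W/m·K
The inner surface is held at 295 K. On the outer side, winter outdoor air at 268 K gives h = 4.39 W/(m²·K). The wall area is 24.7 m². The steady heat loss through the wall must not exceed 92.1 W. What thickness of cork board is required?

L ≈ 280 mm

Thermal resistances in series:
R_dense concrete = L/(kA) = 0.175/(1.65×24.7) = 0.004294 K/W
R_gypsum plaster = L/(kA) = 0.19/(0.218×24.7) = 0.03529 K/W
R_outer film = 1/(h_o·A) = 1/(4.39×24.7) = 0.009222 K/W
Sum of the known resistances R_other = 0.0488 K/W
Required total resistance R_tot = ΔT/Q_allow = 27/92.1 = 0.2932 K/W
R_cork board = R_tot − R_other = 0.2444 K/W
L = R·k·A = 0.2444×0.0464×24.7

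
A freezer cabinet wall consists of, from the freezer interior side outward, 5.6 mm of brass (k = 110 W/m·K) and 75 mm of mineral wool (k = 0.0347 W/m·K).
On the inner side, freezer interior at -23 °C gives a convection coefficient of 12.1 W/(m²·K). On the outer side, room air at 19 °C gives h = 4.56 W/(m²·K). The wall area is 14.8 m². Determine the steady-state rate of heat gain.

Series thermal resistances:
R_inner film = 1/(h_i·A) = 1/(12.1×14.8) = 0.005584 K/W
R_brass = L/(kA) = 0.0056/(110×14.8) = 3.44×10^-6 K/W
R_mineral wool = L/(kA) = 0.075/(0.0347×14.8) = 0.146 K/W
R_outer film = 1/(h_o·A) = 1/(4.56×14.8) = 0.01482 K/W
R_total = 0.1664 K/W
Q = ΔT / R_total = 42 / 0.1664

Q ≈ 252 W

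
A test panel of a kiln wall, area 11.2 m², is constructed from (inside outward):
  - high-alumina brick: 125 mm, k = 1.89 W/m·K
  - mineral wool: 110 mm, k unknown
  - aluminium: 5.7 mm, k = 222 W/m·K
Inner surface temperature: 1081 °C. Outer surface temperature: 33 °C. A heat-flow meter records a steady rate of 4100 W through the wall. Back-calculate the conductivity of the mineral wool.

k ≈ 0.0393 W/(m·K)

Series thermal resistances:
R_high-alumina brick = L/(kA) = 0.125/(1.89×11.2) = 0.005905 K/W
R_aluminium = L/(kA) = 0.0057/(222×11.2) = 2.292×10^-6 K/W
Sum of known resistances R_other = 0.005907 K/W
Total R = ΔT/Q = 1048/4100 = 0.2556 K/W
R_mineral wool = R_total − R_other = 0.2497 K/W
k = L/(R·A) = 0.11/(0.2497×11.2)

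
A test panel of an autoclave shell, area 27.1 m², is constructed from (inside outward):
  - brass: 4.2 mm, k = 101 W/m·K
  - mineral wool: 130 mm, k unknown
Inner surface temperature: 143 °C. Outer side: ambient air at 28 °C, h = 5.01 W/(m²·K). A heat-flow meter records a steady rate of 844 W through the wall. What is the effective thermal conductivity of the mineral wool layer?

Using the resistance-network approach (series):
R_brass = L/(kA) = 0.0042/(101×27.1) = 1.534×10^-6 K/W
R_outer film = 1/(h_o·A) = 1/(5.01×27.1) = 0.007365 K/W
Sum of known resistances R_other = 0.007367 K/W
Total R = ΔT/Q = 115/844 = 0.1363 K/W
R_mineral wool = R_total − R_other = 0.1289 K/W
k = L/(R·A) = 0.13/(0.1289×27.1)

k ≈ 0.0372 W/(m·K)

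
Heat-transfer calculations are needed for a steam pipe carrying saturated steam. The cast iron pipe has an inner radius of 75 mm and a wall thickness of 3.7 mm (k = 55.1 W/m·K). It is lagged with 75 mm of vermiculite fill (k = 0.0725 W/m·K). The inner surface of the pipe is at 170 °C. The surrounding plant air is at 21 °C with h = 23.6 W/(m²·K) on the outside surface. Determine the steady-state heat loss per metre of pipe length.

q′ ≈ 98.5 W/m

For a radial system each layer contributes R = ln(r_out/r_in)/(2πkL); films add R = 1/(hA).
R_cast iron pipe wall = ln(78.7/75)/(2π×55.1×1) = 1.391×10^-4 K/W
R_vermiculite fill = ln(153.7/78.7)/(2π×0.0725×1) = 1.469 K/W
R_outer film = 1/(h_o·2πr_oL) = 1/(23.6×2π×0.1537×1) = 0.04388 K/W
R_total = 1.513 K/W
Q = ΔT/R_total = 149/1.513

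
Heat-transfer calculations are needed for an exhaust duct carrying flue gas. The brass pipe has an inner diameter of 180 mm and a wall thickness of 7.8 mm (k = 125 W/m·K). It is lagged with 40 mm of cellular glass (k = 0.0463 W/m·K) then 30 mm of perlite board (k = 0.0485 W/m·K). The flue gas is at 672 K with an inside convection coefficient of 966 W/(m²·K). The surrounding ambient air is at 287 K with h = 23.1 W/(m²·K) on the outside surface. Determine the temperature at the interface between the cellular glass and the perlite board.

Treating each annulus and film as a series resistance:
R_inner film = 1/(h_i·2πr₁L) = 1/(966×2π×0.09×1) = 0.001831 K/W
R_brass pipe wall = ln(97.8/90)/(2π×125×1) = 1.058×10^-4 K/W
R_cellular glass = ln(137.8/97.8)/(2π×0.0463×1) = 1.179 K/W
R_perlite board = ln(167.8/137.8)/(2π×0.0485×1) = 0.6464 K/W
R_outer film = 1/(h_o·2πr_oL) = 1/(23.1×2π×0.1678×1) = 0.04106 K/W
R_total = 1.868 K/W
Q = ΔT/R_total = 385/1.868
Q = 206 W/m
T_interface = T_inner − Q·ΣR(inner→interface) = 672 − 206×1.181

T ≈ 429 K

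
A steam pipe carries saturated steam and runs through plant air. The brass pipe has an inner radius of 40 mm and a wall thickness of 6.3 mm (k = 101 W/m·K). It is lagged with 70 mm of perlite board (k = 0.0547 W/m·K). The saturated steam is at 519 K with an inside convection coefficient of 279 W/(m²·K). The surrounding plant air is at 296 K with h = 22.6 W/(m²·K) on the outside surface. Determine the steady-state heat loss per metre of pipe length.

q′ ≈ 80.9 W/m

Treating each annulus and film as a series resistance:
R_inner film = 1/(h_i·2πr₁L) = 1/(279×2π×0.04×1) = 0.01426 K/W
R_brass pipe wall = ln(46.3/40)/(2π×101×1) = 2.305×10^-4 K/W
R_perlite board = ln(116.3/46.3)/(2π×0.0547×1) = 2.68 K/W
R_outer film = 1/(h_o·2πr_oL) = 1/(22.6×2π×0.1163×1) = 0.06055 K/W
R_total = 2.755 K/W
Q = ΔT/R_total = 223/2.755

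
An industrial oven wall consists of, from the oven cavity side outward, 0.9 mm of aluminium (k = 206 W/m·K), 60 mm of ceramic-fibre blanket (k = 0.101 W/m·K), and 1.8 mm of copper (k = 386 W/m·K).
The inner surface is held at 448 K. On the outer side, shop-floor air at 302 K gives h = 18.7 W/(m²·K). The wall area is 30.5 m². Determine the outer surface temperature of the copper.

Thermal resistances in series:
R_aluminium = L/(kA) = 0.0009/(206×30.5) = 1.432×10^-7 K/W
R_ceramic-fibre blanket = L/(kA) = 0.06/(0.101×30.5) = 0.01948 K/W
R_copper = L/(kA) = 0.0018/(386×30.5) = 1.529×10^-7 K/W
R_outer film = 1/(h_o·A) = 1/(18.7×30.5) = 0.001753 K/W
R_total = 0.02123 K/W;  Q = ΔT/R_total = 146/0.02123 = 6877 W
T_interface = T_inner − Q·ΣR(inner→interface) = 448 − 6880×0.01948

T ≈ 314 K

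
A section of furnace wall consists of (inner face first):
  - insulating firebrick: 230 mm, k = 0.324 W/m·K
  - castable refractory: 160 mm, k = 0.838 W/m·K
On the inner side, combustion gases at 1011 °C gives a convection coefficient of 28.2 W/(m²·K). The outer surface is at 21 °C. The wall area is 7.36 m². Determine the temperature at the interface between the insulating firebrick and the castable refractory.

Series thermal resistances:
R_inner film = 1/(h_i·A) = 1/(28.2×7.36) = 0.004818 K/W
R_insulating firebrick = L/(kA) = 0.23/(0.324×7.36) = 0.09645 K/W
R_castable refractory = L/(kA) = 0.16/(0.838×7.36) = 0.02594 K/W
R_total = 0.1272 K/W;  Q = ΔT/R_total = 990/0.1272 = 7782 W
T_interface = T_inner − Q·ΣR(inner→interface) = 1011 − 7780×0.1013

T ≈ 223 °C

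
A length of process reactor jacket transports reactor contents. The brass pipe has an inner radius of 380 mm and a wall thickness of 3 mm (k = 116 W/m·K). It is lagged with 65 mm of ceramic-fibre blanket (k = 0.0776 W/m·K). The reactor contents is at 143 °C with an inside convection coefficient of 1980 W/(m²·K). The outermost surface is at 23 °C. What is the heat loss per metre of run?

Per-layer cylindrical resistances, series-summed:
R_inner film = 1/(h_i·2πr₁L) = 1/(1980×2π×0.38×1) = 2.115×10^-4 K/W
R_brass pipe wall = ln(383/380)/(2π×116×1) = 1.079×10^-5 K/W
R_ceramic-fibre blanket = ln(448/383)/(2π×0.0776×1) = 0.3215 K/W
R_total = 0.3217 K/W
Q = ΔT/R_total = 120/0.3217

q′ ≈ 373 W/m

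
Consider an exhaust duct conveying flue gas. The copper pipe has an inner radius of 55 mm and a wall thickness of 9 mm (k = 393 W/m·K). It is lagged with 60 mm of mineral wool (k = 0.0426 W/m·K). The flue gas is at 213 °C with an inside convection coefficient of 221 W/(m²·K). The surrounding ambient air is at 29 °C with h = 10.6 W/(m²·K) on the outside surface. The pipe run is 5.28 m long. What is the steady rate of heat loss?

Q ≈ 373 W

Radial resistances (cylindrical: R_cond = ln(r_o/r_i)/(2πkL), R_conv = 1/(h·2πrL)):
R_inner film = 1/(h_i·2πr₁L) = 1/(221×2π×0.055×5.28) = 0.00248 K/W
R_copper pipe wall = ln(64/55)/(2π×393×5.28) = 1.162×10^-5 K/W
R_mineral wool = ln(124/64)/(2π×0.0426×5.28) = 0.468 K/W
R_outer film = 1/(h_o·2πr_oL) = 1/(10.6×2π×0.124×5.28) = 0.02293 K/W
R_total = 0.4934 K/W
Q = ΔT/R_total = 184/0.4934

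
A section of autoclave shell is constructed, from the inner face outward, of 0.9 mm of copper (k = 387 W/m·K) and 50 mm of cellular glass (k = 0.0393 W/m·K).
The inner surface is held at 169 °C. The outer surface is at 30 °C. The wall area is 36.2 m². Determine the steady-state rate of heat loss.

Thermal resistances in series:
R_copper = L/(kA) = 0.0009/(387×36.2) = 6.424×10^-8 K/W
R_cellular glass = L/(kA) = 0.05/(0.0393×36.2) = 0.03515 K/W
R_total = 0.03515 K/W
Q = ΔT / R_total = 139 / 0.03515

Q ≈ 3950 W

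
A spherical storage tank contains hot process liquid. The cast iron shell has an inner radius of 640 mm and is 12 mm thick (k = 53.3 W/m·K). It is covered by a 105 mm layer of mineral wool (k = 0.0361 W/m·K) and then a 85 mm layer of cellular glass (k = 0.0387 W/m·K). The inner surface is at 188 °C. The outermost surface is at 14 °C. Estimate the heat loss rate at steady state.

For a spherical shell R = (1/r₁ − 1/r₂)/(4πk); film R = 1/(h·4πr²). In series:
R_cast iron shell = (1/0.64 − 1/0.652)/(4π×53.3) = 4.294×10^-5 K/W
R_mineral wool = (1/0.652 − 1/0.757)/(4π×0.0361) = 0.469 K/W
R_cellular glass = (1/0.757 − 1/0.842)/(4π×0.0387) = 0.2742 K/W
R_total = 0.7432 K/W
Q = ΔT/R_total = 174/0.7432

Q ≈ 234 W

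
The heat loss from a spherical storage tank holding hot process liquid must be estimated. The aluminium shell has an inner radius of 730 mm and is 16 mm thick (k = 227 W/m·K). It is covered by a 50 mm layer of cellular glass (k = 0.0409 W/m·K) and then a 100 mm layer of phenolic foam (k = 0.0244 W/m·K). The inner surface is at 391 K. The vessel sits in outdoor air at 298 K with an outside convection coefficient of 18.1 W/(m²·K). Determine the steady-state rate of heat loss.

Radial (spherical) resistances in series:
R_aluminium shell = (1/0.73 − 1/0.746)/(4π×227) = 1.03×10^-5 K/W
R_cellular glass = (1/0.746 − 1/0.796)/(4π×0.0409) = 0.1638 K/W
R_phenolic foam = (1/0.796 − 1/0.896)/(4π×0.0244) = 0.4573 K/W
R_outer film = 1/(h·4πr_o²) = 1/(18.1×4π×0.896²) = 0.005476 K/W
R_total = 0.6266 K/W
Q = ΔT/R_total = 93/0.6266

Q ≈ 148 W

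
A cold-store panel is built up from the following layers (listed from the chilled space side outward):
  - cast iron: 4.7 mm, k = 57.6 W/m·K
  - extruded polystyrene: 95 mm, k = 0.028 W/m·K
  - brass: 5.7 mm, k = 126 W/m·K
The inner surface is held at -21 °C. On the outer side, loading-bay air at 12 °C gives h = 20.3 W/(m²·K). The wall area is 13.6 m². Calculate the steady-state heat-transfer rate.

Q ≈ 130 W

Series thermal resistances:
R_cast iron = L/(kA) = 0.0047/(57.6×13.6) = 6×10^-6 K/W
R_extruded polystyrene = L/(kA) = 0.095/(0.028×13.6) = 0.2495 K/W
R_brass = L/(kA) = 0.0057/(126×13.6) = 3.326×10^-6 K/W
R_outer film = 1/(h_o·A) = 1/(20.3×13.6) = 0.003622 K/W
R_total = 0.2531 K/W
Q = ΔT / R_total = 33 / 0.2531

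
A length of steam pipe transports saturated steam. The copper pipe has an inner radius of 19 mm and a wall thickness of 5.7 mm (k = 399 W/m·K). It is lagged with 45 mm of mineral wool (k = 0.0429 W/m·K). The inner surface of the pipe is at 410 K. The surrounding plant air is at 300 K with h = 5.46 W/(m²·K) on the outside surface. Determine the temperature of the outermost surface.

Radial resistances (cylindrical: R_cond = ln(r_o/r_i)/(2πkL), R_conv = 1/(h·2πrL)):
R_copper pipe wall = ln(24.7/19)/(2π×399×1) = 1.047×10^-4 K/W
R_mineral wool = ln(69.7/24.7)/(2π×0.0429×1) = 3.849 K/W
R_outer film = 1/(h_o·2πr_oL) = 1/(5.46×2π×0.0697×1) = 0.4182 K/W
R_total = 4.267 K/W
Q = ΔT/R_total = 110/4.267
Q = 25.8 W/m
T_interface = T_inner − Q·ΣR(inner→interface) = 410 − 25.8×3.849

T ≈ 311 K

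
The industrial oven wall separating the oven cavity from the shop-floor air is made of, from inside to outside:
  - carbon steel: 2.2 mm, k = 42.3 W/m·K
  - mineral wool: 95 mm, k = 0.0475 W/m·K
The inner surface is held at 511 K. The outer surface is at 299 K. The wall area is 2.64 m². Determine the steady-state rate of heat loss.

Model the wall as resistances in series:
R_carbon steel = L/(kA) = 0.0022/(42.3×2.64) = 1.97×10^-5 K/W
R_mineral wool = L/(kA) = 0.095/(0.0475×2.64) = 0.7576 K/W
R_total = 0.7576 K/W
Q = ΔT / R_total = 212 / 0.7576

Q ≈ 280 W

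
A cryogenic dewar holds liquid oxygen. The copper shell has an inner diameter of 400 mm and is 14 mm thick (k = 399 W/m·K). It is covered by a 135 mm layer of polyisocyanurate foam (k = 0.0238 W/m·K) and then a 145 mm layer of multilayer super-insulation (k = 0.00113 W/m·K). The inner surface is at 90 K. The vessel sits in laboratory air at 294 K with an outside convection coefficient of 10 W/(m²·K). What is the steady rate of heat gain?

Each spherical layer contributes R = (1/r_i − 1/r_o)/(4πk):
R_copper shell = (1/0.2 − 1/0.214)/(4π×399) = 6.524×10^-5 K/W
R_polyisocyanurate foam = (1/0.214 − 1/0.349)/(4π×0.0238) = 6.044 K/W
R_multilayer super-insulation = (1/0.349 − 1/0.494)/(4π×0.00113) = 59.23 K/W
R_outer film = 1/(h·4πr_o²) = 1/(10×4π×0.494²) = 0.03261 K/W
R_total = 65.3 K/W
Q = ΔT/R_total = 204/65.3

Q ≈ 3.12 W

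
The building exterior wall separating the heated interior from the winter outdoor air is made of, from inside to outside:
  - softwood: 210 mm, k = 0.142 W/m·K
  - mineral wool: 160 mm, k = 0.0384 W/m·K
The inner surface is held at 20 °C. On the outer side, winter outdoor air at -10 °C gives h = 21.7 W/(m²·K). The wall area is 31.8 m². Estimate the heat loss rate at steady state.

Thermal resistances in series:
R_softwood = L/(kA) = 0.21/(0.142×31.8) = 0.04651 K/W
R_mineral wool = L/(kA) = 0.16/(0.0384×31.8) = 0.131 K/W
R_outer film = 1/(h_o·A) = 1/(21.7×31.8) = 0.001449 K/W
R_total = 0.179 K/W
Q = ΔT / R_total = 30 / 0.179

Q ≈ 168 W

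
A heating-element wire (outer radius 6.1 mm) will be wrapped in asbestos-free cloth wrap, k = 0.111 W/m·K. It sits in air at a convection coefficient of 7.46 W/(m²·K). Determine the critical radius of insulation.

r_cr ≈ 14.9 mm

For a cylinder r_cr = k/h = 0.111/7.46
r_cr = 14.9 mm; since the bare radius (6.1 mm) is below r_cr, adding a thin layer of insulation will *increase* heat loss.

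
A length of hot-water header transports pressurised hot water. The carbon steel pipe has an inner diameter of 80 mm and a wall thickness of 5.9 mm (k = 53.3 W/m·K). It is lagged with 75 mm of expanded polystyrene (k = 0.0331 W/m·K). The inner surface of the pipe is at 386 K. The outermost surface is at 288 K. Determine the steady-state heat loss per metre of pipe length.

q′ ≈ 21 W/m

Per-layer cylindrical resistances, series-summed:
R_carbon steel pipe wall = ln(45.9/40)/(2π×53.3×1) = 4.108×10^-4 K/W
R_expanded polystyrene = ln(120.9/45.9)/(2π×0.0331×1) = 4.657 K/W
R_total = 4.657 K/W
Q = ΔT/R_total = 98/4.657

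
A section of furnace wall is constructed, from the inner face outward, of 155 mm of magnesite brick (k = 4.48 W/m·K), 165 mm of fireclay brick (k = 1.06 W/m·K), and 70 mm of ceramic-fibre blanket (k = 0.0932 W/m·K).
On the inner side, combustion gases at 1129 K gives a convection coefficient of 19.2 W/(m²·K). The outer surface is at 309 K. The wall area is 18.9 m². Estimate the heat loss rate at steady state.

Model the wall as resistances in series:
R_inner film = 1/(h_i·A) = 1/(19.2×18.9) = 0.002756 K/W
R_magnesite brick = L/(kA) = 0.155/(4.48×18.9) = 0.001831 K/W
R_fireclay brick = L/(kA) = 0.165/(1.06×18.9) = 0.008236 K/W
R_ceramic-fibre blanket = L/(kA) = 0.07/(0.0932×18.9) = 0.03974 K/W
R_total = 0.05256 K/W
Q = ΔT / R_total = 820 / 0.05256

Q ≈ 15600 W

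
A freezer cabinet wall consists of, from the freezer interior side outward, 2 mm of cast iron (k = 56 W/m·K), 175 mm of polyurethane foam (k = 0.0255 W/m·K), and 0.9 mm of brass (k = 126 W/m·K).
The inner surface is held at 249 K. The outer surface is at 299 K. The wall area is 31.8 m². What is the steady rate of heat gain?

Q ≈ 232 W

Model the wall as resistances in series:
R_cast iron = L/(kA) = 0.002/(56×31.8) = 1.123×10^-6 K/W
R_polyurethane foam = L/(kA) = 0.175/(0.0255×31.8) = 0.2158 K/W
R_brass = L/(kA) = 0.0009/(126×31.8) = 2.246×10^-7 K/W
R_total = 0.2158 K/W
Q = ΔT / R_total = 50 / 0.2158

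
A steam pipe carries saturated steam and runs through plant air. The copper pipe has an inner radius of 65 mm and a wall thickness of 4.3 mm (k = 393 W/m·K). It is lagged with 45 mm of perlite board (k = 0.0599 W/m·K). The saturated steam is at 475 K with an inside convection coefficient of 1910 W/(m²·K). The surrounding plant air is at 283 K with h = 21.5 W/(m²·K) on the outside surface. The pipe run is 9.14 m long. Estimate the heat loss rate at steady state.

Q ≈ 1260 W

For a radial system each layer contributes R = ln(r_out/r_in)/(2πkL); films add R = 1/(hA).
R_inner film = 1/(h_i·2πr₁L) = 1/(1910×2π×0.065×9.14) = 1.403×10^-4 K/W
R_copper pipe wall = ln(69.3/65)/(2π×393×9.14) = 2.838×10^-6 K/W
R_perlite board = ln(114.3/69.3)/(2π×0.0599×9.14) = 0.1455 K/W
R_outer film = 1/(h_o·2πr_oL) = 1/(21.5×2π×0.1143×9.14) = 0.007086 K/W
R_total = 0.1527 K/W
Q = ΔT/R_total = 192/0.1527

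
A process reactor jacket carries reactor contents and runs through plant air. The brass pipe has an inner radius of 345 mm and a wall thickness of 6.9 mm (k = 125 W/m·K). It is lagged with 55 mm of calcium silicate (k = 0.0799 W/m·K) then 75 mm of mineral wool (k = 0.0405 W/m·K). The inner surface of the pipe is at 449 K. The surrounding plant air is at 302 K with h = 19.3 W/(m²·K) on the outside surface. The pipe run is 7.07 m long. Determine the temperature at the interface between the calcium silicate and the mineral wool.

T ≈ 405 K

Treating each annulus and film as a series resistance:
R_brass pipe wall = ln(351.9/345)/(2π×125×7.07) = 3.566×10^-6 K/W
R_calcium silicate = ln(406.9/351.9)/(2π×0.0799×7.07) = 0.04091 K/W
R_mineral wool = ln(481.9/406.9)/(2π×0.0405×7.07) = 0.09403 K/W
R_outer film = 1/(h_o·2πr_oL) = 1/(19.3×2π×0.4819×7.07) = 0.00242 K/W
R_total = 0.1374 K/W
Q = ΔT/R_total = 147/0.1374
Q = 1070 W
T_interface = T_inner − Q·ΣR(inner→interface) = 449 − 1070×0.04092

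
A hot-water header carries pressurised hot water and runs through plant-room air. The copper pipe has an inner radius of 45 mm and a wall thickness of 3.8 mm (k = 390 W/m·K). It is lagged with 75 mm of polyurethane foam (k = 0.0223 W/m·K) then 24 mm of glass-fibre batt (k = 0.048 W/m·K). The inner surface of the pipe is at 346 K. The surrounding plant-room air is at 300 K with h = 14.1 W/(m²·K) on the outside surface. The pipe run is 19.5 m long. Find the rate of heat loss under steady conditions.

Q ≈ 123 W

Per-layer cylindrical resistances, series-summed:
R_copper pipe wall = ln(48.8/45)/(2π×390×19.5) = 1.697×10^-6 K/W
R_polyurethane foam = ln(123.8/48.8)/(2π×0.0223×19.5) = 0.3407 K/W
R_glass-fibre batt = ln(147.8/123.8)/(2π×0.048×19.5) = 0.03013 K/W
R_outer film = 1/(h_o·2πr_oL) = 1/(14.1×2π×0.1478×19.5) = 0.003916 K/W
R_total = 0.3748 K/W
Q = ΔT/R_total = 46/0.3748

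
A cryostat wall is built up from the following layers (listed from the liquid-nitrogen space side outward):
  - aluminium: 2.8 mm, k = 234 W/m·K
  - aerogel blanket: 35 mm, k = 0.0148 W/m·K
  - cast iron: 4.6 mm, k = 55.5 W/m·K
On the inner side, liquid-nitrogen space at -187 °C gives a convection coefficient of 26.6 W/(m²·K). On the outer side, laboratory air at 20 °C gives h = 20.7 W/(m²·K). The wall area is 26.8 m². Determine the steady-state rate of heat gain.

Q ≈ 2260 W

Treating each layer as a thermal resistance in series:
R_inner film = 1/(h_i·A) = 1/(26.6×26.8) = 0.001403 K/W
R_aluminium = L/(kA) = 0.0028/(234×26.8) = 4.465×10^-7 K/W
R_aerogel blanket = L/(kA) = 0.035/(0.0148×26.8) = 0.08824 K/W
R_cast iron = L/(kA) = 0.0046/(55.5×26.8) = 3.093×10^-6 K/W
R_outer film = 1/(h_o·A) = 1/(20.7×26.8) = 0.001803 K/W
R_total = 0.09145 K/W
Q = ΔT / R_total = 207 / 0.09145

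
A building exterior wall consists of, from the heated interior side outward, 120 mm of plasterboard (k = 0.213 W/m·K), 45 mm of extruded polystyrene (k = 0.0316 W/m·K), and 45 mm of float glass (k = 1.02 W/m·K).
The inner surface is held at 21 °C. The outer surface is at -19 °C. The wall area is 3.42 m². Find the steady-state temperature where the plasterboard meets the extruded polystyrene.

Model the wall as resistances in series:
R_plasterboard = L/(kA) = 0.12/(0.213×3.42) = 0.1647 K/W
R_extruded polystyrene = L/(kA) = 0.045/(0.0316×3.42) = 0.4164 K/W
R_float glass = L/(kA) = 0.045/(1.02×3.42) = 0.0129 K/W
R_total = 0.594 K/W;  Q = ΔT/R_total = 40/0.594 = 67.34 W
T_interface = T_inner − Q·ΣR(inner→interface) = 21 − 67.3×0.1647

T ≈ 9.91 °C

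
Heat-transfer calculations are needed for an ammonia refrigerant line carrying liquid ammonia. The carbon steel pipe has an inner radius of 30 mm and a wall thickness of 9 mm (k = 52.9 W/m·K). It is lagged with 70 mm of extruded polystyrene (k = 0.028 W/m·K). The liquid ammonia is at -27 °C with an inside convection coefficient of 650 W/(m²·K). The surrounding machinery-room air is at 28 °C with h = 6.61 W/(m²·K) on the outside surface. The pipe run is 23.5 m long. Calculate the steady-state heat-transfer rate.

Q ≈ 213 W

Radial resistances (cylindrical: R_cond = ln(r_o/r_i)/(2πkL), R_conv = 1/(h·2πrL)):
R_inner film = 1/(h_i·2πr₁L) = 1/(650×2π×0.03×23.5) = 3.473×10^-4 K/W
R_carbon steel pipe wall = ln(39/30)/(2π×52.9×23.5) = 3.359×10^-5 K/W
R_extruded polystyrene = ln(109/39)/(2π×0.028×23.5) = 0.2486 K/W
R_outer film = 1/(h_o·2πr_oL) = 1/(6.61×2π×0.109×23.5) = 0.0094 K/W
R_total = 0.2584 K/W
Q = ΔT/R_total = 55/0.2584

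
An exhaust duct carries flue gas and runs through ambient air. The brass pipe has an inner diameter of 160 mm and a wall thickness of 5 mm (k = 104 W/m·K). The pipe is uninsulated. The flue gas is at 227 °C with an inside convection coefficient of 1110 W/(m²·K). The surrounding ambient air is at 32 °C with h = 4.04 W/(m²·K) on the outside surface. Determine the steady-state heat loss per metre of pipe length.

For a radial system each layer contributes R = ln(r_out/r_in)/(2πkL); films add R = 1/(hA).
R_inner film = 1/(h_i·2πr₁L) = 1/(1110×2π×0.08×1) = 0.001792 K/W
R_brass pipe wall = ln(85/80)/(2π×104×1) = 9.278×10^-5 K/W
R_outer film = 1/(h_o·2πr_oL) = 1/(4.04×2π×0.085×1) = 0.4635 K/W
R_total = 0.4654 K/W
Q = ΔT/R_total = 195/0.4654

q′ ≈ 419 W/m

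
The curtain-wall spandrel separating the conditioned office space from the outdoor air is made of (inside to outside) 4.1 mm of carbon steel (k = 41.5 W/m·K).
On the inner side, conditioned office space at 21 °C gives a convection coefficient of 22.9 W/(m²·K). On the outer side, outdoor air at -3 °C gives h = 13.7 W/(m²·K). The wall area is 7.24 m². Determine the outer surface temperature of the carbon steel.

Model the wall as resistances in series:
R_inner film = 1/(h_i·A) = 1/(22.9×7.24) = 0.006032 K/W
R_carbon steel = L/(kA) = 0.0041/(41.5×7.24) = 1.365×10^-5 K/W
R_outer film = 1/(h_o·A) = 1/(13.7×7.24) = 0.01008 K/W
R_total = 0.01613 K/W;  Q = ΔT/R_total = 24/0.01613 = 1488 W
T_interface = T_inner − Q·ΣR(inner→interface) = 21 − 1490×0.006045

T ≈ 12 °C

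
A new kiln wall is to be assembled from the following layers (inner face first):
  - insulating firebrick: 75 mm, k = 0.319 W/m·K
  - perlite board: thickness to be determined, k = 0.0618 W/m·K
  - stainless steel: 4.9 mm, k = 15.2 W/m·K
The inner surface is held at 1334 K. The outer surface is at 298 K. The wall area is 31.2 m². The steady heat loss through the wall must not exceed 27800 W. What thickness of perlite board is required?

Treating each layer as a thermal resistance in series:
R_insulating firebrick = L/(kA) = 0.075/(0.319×31.2) = 0.007536 K/W
R_stainless steel = L/(kA) = 0.0049/(15.2×31.2) = 1.033×10^-5 K/W
Sum of the known resistances R_other = 0.007546 K/W
Required total resistance R_tot = ΔT/Q_allow = 1036/27800 = 0.03727 K/W
R_perlite board = R_tot − R_other = 0.02972 K/W
L = R·k·A = 0.02972×0.0618×31.2

L ≈ 57.3 mm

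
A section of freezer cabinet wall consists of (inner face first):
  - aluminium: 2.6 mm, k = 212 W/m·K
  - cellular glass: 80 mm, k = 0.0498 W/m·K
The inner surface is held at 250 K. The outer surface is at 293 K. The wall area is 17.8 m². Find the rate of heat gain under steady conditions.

Q ≈ 476 W

Model the wall as resistances in series:
R_aluminium = L/(kA) = 0.0026/(212×17.8) = 6.89×10^-7 K/W
R_cellular glass = L/(kA) = 0.08/(0.0498×17.8) = 0.09025 K/W
R_total = 0.09025 K/W
Q = ΔT / R_total = 43 / 0.09025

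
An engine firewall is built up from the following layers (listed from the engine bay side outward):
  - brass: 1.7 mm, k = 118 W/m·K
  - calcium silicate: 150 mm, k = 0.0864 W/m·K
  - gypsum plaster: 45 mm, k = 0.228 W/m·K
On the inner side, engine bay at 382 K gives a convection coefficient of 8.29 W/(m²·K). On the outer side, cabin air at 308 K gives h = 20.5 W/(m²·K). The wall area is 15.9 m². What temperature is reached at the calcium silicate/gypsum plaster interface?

T ≈ 317 K

Series thermal resistances:
R_inner film = 1/(h_i·A) = 1/(8.29×15.9) = 0.007587 K/W
R_brass = L/(kA) = 0.0017/(118×15.9) = 9.061×10^-7 K/W
R_calcium silicate = L/(kA) = 0.15/(0.0864×15.9) = 0.1092 K/W
R_gypsum plaster = L/(kA) = 0.045/(0.228×15.9) = 0.01241 K/W
R_outer film = 1/(h_o·A) = 1/(20.5×15.9) = 0.003068 K/W
R_total = 0.1323 K/W;  Q = ΔT/R_total = 74/0.1323 = 559.5 W
T_interface = T_inner − Q·ΣR(inner→interface) = 382 − 560×0.1168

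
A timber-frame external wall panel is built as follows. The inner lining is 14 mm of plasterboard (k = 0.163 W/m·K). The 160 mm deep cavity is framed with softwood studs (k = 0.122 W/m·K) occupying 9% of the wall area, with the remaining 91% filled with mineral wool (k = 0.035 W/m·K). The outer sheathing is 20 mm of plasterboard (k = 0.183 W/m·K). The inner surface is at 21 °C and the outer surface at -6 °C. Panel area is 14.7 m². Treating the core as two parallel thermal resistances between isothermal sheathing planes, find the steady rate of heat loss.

Q ≈ 101 W

Sheathing layers in series; stud and cavity paths in parallel between them.
R_inner = 0.014/(0.163×14.7) = 0.005843 K/W
R_stud  = 0.16/(0.122×0.09×14.7) = 0.9913 K/W
R_cav   = 0.16/(0.035×0.91×14.7) = 0.3417 K/W
1/R_core = 1/R_stud + 1/R_cav → R_core = 0.2541 K/W
R_outer = 0.02/(0.183×14.7) = 0.007435 K/W
R_total = 0.2674 K/W
Q = ΔT/R_total = 27/0.2674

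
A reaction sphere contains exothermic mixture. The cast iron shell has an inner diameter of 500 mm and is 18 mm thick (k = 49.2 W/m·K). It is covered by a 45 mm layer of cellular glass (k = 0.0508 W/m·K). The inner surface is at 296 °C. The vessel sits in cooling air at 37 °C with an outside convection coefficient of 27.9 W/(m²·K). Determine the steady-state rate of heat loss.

Q ≈ 298 W

Each spherical layer contributes R = (1/r_i − 1/r_o)/(4πk):
R_cast iron shell = (1/0.25 − 1/0.268)/(4π×49.2) = 4.345×10^-4 K/W
R_cellular glass = (1/0.268 − 1/0.313)/(4π×0.0508) = 0.8403 K/W
R_outer film = 1/(h·4πr_o²) = 1/(27.9×4π×0.313²) = 0.02911 K/W
R_total = 0.8699 K/W
Q = ΔT/R_total = 259/0.8699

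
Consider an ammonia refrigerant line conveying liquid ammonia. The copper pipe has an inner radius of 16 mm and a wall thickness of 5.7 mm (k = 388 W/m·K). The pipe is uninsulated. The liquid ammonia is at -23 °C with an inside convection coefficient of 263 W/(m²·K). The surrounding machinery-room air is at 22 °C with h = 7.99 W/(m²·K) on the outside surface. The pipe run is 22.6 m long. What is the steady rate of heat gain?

Radial resistances (cylindrical: R_cond = ln(r_o/r_i)/(2πkL), R_conv = 1/(h·2πrL)):
R_inner film = 1/(h_i·2πr₁L) = 1/(263×2π×0.016×22.6) = 0.001674 K/W
R_copper pipe wall = ln(21.7/16)/(2π×388×22.6) = 5.531×10^-6 K/W
R_outer film = 1/(h_o·2πr_oL) = 1/(7.99×2π×0.0217×22.6) = 0.04062 K/W
R_total = 0.0423 K/W
Q = ΔT/R_total = 45/0.0423

Q ≈ 1060 W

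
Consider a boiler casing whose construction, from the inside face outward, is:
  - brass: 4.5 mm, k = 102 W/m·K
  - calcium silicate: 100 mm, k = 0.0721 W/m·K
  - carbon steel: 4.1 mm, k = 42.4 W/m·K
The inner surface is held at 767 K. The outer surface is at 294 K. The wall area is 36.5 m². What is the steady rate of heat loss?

Q ≈ 12400 W

Series thermal resistances:
R_brass = L/(kA) = 0.0045/(102×36.5) = 1.209×10^-6 K/W
R_calcium silicate = L/(kA) = 0.1/(0.0721×36.5) = 0.038 K/W
R_carbon steel = L/(kA) = 0.0041/(42.4×36.5) = 2.649×10^-6 K/W
R_total = 0.038 K/W
Q = ΔT / R_total = 473 / 0.038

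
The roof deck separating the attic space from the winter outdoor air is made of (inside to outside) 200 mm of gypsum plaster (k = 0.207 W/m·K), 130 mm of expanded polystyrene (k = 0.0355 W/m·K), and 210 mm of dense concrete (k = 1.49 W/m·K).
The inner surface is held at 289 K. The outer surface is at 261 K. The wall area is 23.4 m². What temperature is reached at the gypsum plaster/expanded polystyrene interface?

Treating each layer as a thermal resistance in series:
R_gypsum plaster = L/(kA) = 0.2/(0.207×23.4) = 0.04129 K/W
R_expanded polystyrene = L/(kA) = 0.13/(0.0355×23.4) = 0.1565 K/W
R_dense concrete = L/(kA) = 0.21/(1.49×23.4) = 0.006023 K/W
R_total = 0.2038 K/W;  Q = ΔT/R_total = 28/0.2038 = 137.4 W
T_interface = T_inner − Q·ΣR(inner→interface) = 289 − 137×0.04129

T ≈ 283 K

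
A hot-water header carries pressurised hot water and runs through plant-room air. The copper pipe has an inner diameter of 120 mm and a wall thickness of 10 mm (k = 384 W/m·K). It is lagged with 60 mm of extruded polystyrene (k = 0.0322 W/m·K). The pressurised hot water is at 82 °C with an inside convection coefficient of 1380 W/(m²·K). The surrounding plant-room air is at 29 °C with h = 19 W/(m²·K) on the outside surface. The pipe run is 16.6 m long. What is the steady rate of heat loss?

Treating each annulus and film as a series resistance:
R_inner film = 1/(h_i·2πr₁L) = 1/(1380×2π×0.06×16.6) = 1.158×10^-4 K/W
R_copper pipe wall = ln(70/60)/(2π×384×16.6) = 3.849×10^-6 K/W
R_extruded polystyrene = ln(130/70)/(2π×0.0322×16.6) = 0.1843 K/W
R_outer film = 1/(h_o·2πr_oL) = 1/(19×2π×0.13×16.6) = 0.003882 K/W
R_total = 0.1883 K/W
Q = ΔT/R_total = 53/0.1883

Q ≈ 281 W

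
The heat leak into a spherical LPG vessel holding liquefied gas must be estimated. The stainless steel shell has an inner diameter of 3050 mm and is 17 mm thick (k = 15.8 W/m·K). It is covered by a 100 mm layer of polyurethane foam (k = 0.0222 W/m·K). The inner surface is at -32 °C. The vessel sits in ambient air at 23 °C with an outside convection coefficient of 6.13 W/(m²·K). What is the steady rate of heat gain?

Q ≈ 376 W

Radial (spherical) resistances in series:
R_stainless steel shell = (1/1.525 − 1/1.542)/(4π×15.8) = 3.641×10^-5 K/W
R_polyurethane foam = (1/1.542 − 1/1.642)/(4π×0.0222) = 0.1416 K/W
R_outer film = 1/(h·4πr_o²) = 1/(6.13×4π×1.642²) = 0.004815 K/W
R_total = 0.1464 K/W
Q = ΔT/R_total = 55/0.1464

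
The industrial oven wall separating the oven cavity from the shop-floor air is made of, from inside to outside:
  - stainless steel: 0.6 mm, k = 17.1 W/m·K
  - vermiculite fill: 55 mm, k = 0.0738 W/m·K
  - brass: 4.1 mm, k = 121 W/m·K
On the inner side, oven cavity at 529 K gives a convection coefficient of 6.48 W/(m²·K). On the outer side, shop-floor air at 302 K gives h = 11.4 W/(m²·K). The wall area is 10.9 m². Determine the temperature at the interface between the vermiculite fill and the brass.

T ≈ 322 K

Thermal resistances in series:
R_inner film = 1/(h_i·A) = 1/(6.48×10.9) = 0.01416 K/W
R_stainless steel = L/(kA) = 0.0006/(17.1×10.9) = 3.219×10^-6 K/W
R_vermiculite fill = L/(kA) = 0.055/(0.0738×10.9) = 0.06837 K/W
R_brass = L/(kA) = 0.0041/(121×10.9) = 3.109×10^-6 K/W
R_outer film = 1/(h_o·A) = 1/(11.4×10.9) = 0.008048 K/W
R_total = 0.09058 K/W;  Q = ΔT/R_total = 227/0.09058 = 2506 W
T_interface = T_inner − Q·ΣR(inner→interface) = 529 − 2510×0.08253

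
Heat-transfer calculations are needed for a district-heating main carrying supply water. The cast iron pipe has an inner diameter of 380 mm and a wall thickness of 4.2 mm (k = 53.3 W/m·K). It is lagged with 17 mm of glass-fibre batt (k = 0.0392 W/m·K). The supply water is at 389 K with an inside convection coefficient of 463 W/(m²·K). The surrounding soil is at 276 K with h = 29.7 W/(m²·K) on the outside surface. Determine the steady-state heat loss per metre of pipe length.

Radial resistances (cylindrical: R_cond = ln(r_o/r_i)/(2πkL), R_conv = 1/(h·2πrL)):
R_inner film = 1/(h_i·2πr₁L) = 1/(463×2π×0.19×1) = 0.001809 K/W
R_cast iron pipe wall = ln(194.2/190)/(2π×53.3×1) = 6.529×10^-5 K/W
R_glass-fibre batt = ln(211.2/194.2)/(2π×0.0392×1) = 0.3407 K/W
R_outer film = 1/(h_o·2πr_oL) = 1/(29.7×2π×0.2112×1) = 0.02537 K/W
R_total = 0.368 K/W
Q = ΔT/R_total = 113/0.368

q′ ≈ 307 W/m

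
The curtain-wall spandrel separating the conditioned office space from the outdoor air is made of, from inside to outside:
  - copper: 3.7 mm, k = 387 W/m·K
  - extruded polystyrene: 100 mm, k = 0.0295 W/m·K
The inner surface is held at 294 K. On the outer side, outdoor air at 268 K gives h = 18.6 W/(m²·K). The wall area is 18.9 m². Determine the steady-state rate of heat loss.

Treating each layer as a thermal resistance in series:
R_copper = L/(kA) = 0.0037/(387×18.9) = 5.059×10^-7 K/W
R_extruded polystyrene = L/(kA) = 0.1/(0.0295×18.9) = 0.1794 K/W
R_outer film = 1/(h_o·A) = 1/(18.6×18.9) = 0.002845 K/W
R_total = 0.1822 K/W
Q = ΔT / R_total = 26 / 0.1822

Q ≈ 143 W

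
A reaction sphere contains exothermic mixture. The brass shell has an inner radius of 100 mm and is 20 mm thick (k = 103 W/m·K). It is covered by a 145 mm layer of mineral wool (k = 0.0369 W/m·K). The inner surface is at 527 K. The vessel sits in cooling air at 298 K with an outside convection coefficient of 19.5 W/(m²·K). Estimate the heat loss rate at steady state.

For a spherical shell R = (1/r₁ − 1/r₂)/(4πk); film R = 1/(h·4πr²). In series:
R_brass shell = (1/0.1 − 1/0.12)/(4π×103) = 0.001288 K/W
R_mineral wool = (1/0.12 − 1/0.265)/(4π×0.0369) = 9.833 K/W
R_outer film = 1/(h·4πr_o²) = 1/(19.5×4π×0.265²) = 0.05811 K/W
R_total = 9.893 K/W
Q = ΔT/R_total = 229/9.893

Q ≈ 23.1 W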